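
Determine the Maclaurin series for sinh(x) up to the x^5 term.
x^5/120 + x^3/6 + x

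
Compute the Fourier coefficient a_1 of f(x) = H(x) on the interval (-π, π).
a_1 = (1/π) ∫_{-π}^{π} f(x)·cos(1x) dx.
Evaluate the integral (use parity and integration by parts as needed): a_1 = 0.

Final answer: 0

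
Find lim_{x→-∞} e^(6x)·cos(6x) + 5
Evaluate the dominant behaviour as x → -∞; each term tends to a finite value or vanishes.
Limit = 5.

Final answer: 5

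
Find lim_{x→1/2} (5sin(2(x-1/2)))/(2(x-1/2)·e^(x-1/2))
Both numerator and denominator → 0 as x → 1/2; this is a 0/0 indeterminate form.
Expand each to leading order near x = 1/2: numerator ~ 10·(x - 1/2), denominator ~ 2·(x - 1/2).
The limit of the ratio is 5.

Final answer: 5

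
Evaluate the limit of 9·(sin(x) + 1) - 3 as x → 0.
Direct substitution at x = 0 gives 6.

Final answer: 6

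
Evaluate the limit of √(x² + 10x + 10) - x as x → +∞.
This is an ∞ − ∞ indeterminate form.
Multiply and divide by the conjugate √(x²+10x + 10) + x; the x² terms cancel, leaving (10x + 10)/(√(x²+10x + 10)+x) → 10/2 = 5.
Limit = 5.

Final answer: 5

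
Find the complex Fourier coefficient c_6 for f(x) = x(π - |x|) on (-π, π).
Compute the real Fourier coefficients first: a_6 = 0, b_6 = 0.
Then c_6 = (a_6 − i·b_6)/2 = 0.

Final answer: 0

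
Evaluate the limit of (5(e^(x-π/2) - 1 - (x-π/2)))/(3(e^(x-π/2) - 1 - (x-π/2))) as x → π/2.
Both numerator and denominator → 0 as x → π/2; this is a 0/0 indeterminate form.
Expand each to leading order near x = π/2: numerator ~ 5·(x - π/2)^2/2, denominator ~ 3·(x - π/2)^2/2.
The limit of the ratio is 5/3.

Final answer: 5/3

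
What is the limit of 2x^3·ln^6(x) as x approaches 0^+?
This is a 0·∞ indeterminate form at x → 0⁺.
Rewrite the product as 2·ln^6(x) / x^(-3) and apply L'Hôpital, or use the standard hierarchy x^(-3) ≫ |ln x|^6 as x → 0⁺.
The indeterminate product → 0, so the limit = 0.

Final answer: 0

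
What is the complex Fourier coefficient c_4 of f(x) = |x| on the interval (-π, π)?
Compute the real Fourier coefficients first: a_4 = 0, b_4 = 0.
Then c_4 = (a_4 − i·b_4)/2 = 0.

Final answer: 0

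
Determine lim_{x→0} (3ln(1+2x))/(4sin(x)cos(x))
Both numerator and denominator → 0 as x → 0; this is a 0/0 indeterminate form.
Expand each to leading order near x = 0: numerator ~ 6·x, denominator ~ 4·x.
The limit of the ratio is 3/2.

Final answer: 3/2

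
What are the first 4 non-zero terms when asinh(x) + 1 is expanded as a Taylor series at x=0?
3·x^5/40 - x^3/6 + x + 1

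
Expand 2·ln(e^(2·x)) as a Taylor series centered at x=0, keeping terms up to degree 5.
4·x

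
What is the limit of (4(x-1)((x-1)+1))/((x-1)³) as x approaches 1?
Both numerator and denominator → 0 as x → 1; this is a 0/0 indeterminate form.
Expand each to leading order near x = 1: numerator ~ 4·(x - 1), denominator ~ (x - 1)^3.
The limit of the ratio is ∞.

Final answer: ∞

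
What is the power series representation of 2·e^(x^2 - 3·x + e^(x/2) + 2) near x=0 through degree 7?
-409141·x^7·e^(3)/64512 + 197351·x^6·e^(3)/23040 - 10067·x^5·e^(3)/960 + 733·x^4·e^(3)/64 - 259·x^3·e^(3)/24 + 17·x^2·e^(3)/2 - 5·x·e^(3) + 2·e^(3)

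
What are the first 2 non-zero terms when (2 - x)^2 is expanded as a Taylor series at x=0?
4 - 4·x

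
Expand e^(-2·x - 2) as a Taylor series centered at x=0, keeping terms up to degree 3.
-4·x^3·e^(-2)/3 + 2·x^2·e^(-2) - 2·x·e^(-2) + e^(-2)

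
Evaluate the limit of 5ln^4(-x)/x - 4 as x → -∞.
The quotient is an ∞/∞ indeterminate form as x → -∞.
Compare growth rates of the dominant terms (exponentials ≫ polynomials ≫ logarithms), or apply L'Hôpital's rule; the quotient → 0.
Adding the constant: 0 - 4 = -4. Limit = -4.

Final answer: -4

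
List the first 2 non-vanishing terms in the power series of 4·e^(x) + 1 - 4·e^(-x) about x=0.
8·x + 1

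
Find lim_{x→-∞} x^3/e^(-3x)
This is an ∞/∞ indeterminate form as x → -∞.
Compare growth rates of the dominant terms (exponentials ≫ polynomials ≫ logarithms), or apply L'Hôpital's rule; the quotient → 0.
Limit = 0.

Final answer: 0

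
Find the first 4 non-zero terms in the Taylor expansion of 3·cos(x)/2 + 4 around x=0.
-x^6/480 + x^4/16 - 3·x^2/4 + 11/2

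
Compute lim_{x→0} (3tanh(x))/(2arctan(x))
Both numerator and denominator → 0 as x → 0; this is a 0/0 indeterminate form.
Expand each to leading order near x = 0: numerator ~ 3·x, denominator ~ 2·x.
The limit of the ratio is 3/2.

Final answer: 3/2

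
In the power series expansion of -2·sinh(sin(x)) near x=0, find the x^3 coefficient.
Expand to order 3: -2·sinh(sin(x)) = -2·x + O(x^4).
The coefficient of x^3 is 0.

Final answer: 0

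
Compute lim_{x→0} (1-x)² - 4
Direct substitution at x = 0 gives -3.

Final answer: -3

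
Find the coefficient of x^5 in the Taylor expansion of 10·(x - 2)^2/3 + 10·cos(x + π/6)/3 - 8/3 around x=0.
Expand to order 5: 10·(x - 2)^2/3 + 10·cos(x + π/6)/3 - 8/3 = -x^5/72 + 5·√(3)·x^4/72 + 5·x^3/18 + x^2·(10/3 - 5·√(3)/6) - 15·x + 5·√(3)/3 + 32/3 + O(x^6).
The coefficient of x^5 is -1/72.

Final answer: -1/72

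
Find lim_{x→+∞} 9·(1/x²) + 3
Evaluate the dominant behaviour as x → +∞; each term tends to a finite value or vanishes.
Limit = 3.

Final answer: 3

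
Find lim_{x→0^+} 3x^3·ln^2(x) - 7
The product is a 0·∞ indeterminate form at x → 0⁺.
Rewrite the product as 3·ln^2(x) / x^(-3) and apply L'Hôpital, or use the standard hierarchy x^(-3) ≫ |ln x|^2 as x → 0⁺.
The indeterminate product → 0, so the limit = -7.

Final answer: -7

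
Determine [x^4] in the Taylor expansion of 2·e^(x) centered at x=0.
Expand to order 4: 2·e^(x) = x^4/12 + x^3/3 + x^2 + 2·x + 2 + O(x^5).
The coefficient of x^4 is 1/12.

Final answer: 1/12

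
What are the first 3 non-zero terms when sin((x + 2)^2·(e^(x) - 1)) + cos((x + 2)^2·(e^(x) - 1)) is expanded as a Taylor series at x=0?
-2·x^2 + 4·x + 1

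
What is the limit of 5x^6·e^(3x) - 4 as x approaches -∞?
The product is a 0·∞ indeterminate form at x → -∞.
Rewrite the product as 5x^6 / e^(-3x) (an ∞/∞ form) and apply L'Hôpital, or use the standard hierarchy e^(3|x|) ≫ |x^6| as x → -∞.
The indeterminate product → 0, so the limit = -4.

Final answer: -4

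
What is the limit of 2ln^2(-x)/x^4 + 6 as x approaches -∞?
The quotient is an ∞/∞ indeterminate form as x → -∞.
Compare growth rates of the dominant terms (exponentials ≫ polynomials ≫ logarithms), or apply L'Hôpital's rule; the quotient → 0.
Adding the constant: 0 + 6 = 6. Limit = 6.

Final answer: 6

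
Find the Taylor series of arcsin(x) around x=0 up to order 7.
5·x^7/112 + 3·x^5/40 + x^3/6 + x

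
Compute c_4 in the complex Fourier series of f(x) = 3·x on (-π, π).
Compute the real Fourier coefficients first: a_4 = 0, b_4 = -3/2.
Then c_4 = (a_4 − i·b_4)/2 = 3·i/4.

Final answer: 3·i/4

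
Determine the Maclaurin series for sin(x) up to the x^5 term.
x^5/120 - x^3/6 + x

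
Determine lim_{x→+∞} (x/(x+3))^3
As x → +∞: x/(x+3) = 1/(1 + 3/x) → 1, and the 3rd power of a limit-1 base also → 1.
Limit = 1.

Final answer: 1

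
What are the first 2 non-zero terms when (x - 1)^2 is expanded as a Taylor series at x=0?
1 - 2·x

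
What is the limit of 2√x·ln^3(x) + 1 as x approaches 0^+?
The product is a 0·∞ indeterminate form at x → 0⁺.
Rewrite the product as 2·ln^3(x) / x^(-1/2) and apply L'Hôpital, or use the standard hierarchy x^(-1/2) ≫ |ln x|^3 as x → 0⁺.
The indeterminate product → 0, so the limit = 1.

Final answer: 1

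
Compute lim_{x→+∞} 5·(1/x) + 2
Evaluate the dominant behaviour as x → +∞; each term tends to a finite value or vanishes.
Limit = 2.

Final answer: 2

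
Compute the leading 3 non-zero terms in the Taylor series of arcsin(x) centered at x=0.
3·x^5/40 + x^3/6 + x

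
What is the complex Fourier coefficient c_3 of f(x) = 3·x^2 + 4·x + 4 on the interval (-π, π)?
Compute the real Fourier coefficients first: a_3 = -4/3, b_3 = 8/3.
Then c_3 = (a_3 − i·b_3)/2 = -2/3 - 4·i/3.

Final answer: -2/3 - 4·i/3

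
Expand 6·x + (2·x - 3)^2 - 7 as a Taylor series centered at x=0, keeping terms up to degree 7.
4·x^2 - 6·x + 2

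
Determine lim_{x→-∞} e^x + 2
Evaluate the dominant behaviour as x → -∞; each term tends to a finite value or vanishes.
Limit = 2.

Final answer: 2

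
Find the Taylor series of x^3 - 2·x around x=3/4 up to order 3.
-69/64 - 5·(x - 3/4)/16 + 9·(x - 3/4)^2/4 + (x - 3/4)^3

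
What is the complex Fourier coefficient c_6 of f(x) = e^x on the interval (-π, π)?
Compute the real Fourier coefficients first: a_6 = (-1 + e^(2·π))·e^(-π)/(37·π), b_6 = (6 - 6·e^(2·π))·e^(-π)/(37·π).
Then c_6 = (a_6 − i·b_6)/2 = -e^(-π)/(74·π) + e^(π)/(74·π) - 3·i·e^(-π)/(37·π) + 3·i·e^(π)/(37·π).

Final answer: -e^(-π)/(74·π) + e^(π)/(74·π) - 3·i·e^(-π)/(37·π) + 3·i·e^(π)/(37·π)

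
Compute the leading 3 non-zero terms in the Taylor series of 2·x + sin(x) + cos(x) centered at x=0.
-x^2/2 + 3·x + 1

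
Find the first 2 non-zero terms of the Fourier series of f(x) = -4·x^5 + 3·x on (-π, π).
(-954 - 8·π^4 + 160·π^2)·sin(x) + (-20·π^2 + 27 + 4·π^4)·sin(2·x)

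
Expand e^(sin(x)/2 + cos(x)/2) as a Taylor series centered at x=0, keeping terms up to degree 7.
-25·x^7·e^(1/2)/6144 + 107·x^6·e^(1/2)/9216 + 137·x^5·e^(1/2)/3840 - 7·x^4·e^(1/2)/384 - 3·x^3·e^(1/2)/16 - x^2·e^(1/2)/8 + x·e^(1/2)/2 + e^(1/2)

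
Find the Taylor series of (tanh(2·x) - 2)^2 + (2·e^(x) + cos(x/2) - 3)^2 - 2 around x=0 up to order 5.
-7747·x^5/480 - 1645·x^4/192 + 85·x^3/6 + 8·x^2 - 8·x + 2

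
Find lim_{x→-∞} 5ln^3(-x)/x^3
This is an ∞/∞ indeterminate form as x → -∞.
Compare growth rates of the dominant terms (exponentials ≫ polynomials ≫ logarithms), or apply L'Hôpital's rule; the quotient → 0.
Limit = 0.

Final answer: 0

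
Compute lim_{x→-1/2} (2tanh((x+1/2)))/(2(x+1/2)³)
Both numerator and denominator → 0 as x → -1/2; this is a 0/0 indeterminate form.
Expand each to leading order near x = -1/2: numerator ~ 2·(x + 1/2), denominator ~ 2·(x + 1/2)^3.
The limit of the ratio is ∞.

Final answer: ∞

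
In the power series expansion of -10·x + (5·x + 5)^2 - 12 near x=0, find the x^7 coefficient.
Expand to order 7: -10·x + (5·x + 5)^2 - 12 = 25·x^2 + 40·x + 13 + O(x^8).
The coefficient of x^7 is 0.

Final answer: 0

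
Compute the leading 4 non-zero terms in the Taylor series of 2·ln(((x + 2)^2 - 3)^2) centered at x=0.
-194·x^4 + 208·x^3/3 - 28·x^2 + 16·x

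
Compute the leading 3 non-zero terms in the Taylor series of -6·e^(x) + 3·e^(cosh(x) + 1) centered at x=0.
x^2·(-3 + 3·e^(2)/2) - 6·x - 6 + 3·e^(2)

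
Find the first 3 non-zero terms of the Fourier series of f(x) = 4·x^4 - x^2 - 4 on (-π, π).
(196 - 32·π^2)·cos(x) + (-13 + 8·π^2)·cos(2·x) - 4 - π^2/3 + 4·π^4/5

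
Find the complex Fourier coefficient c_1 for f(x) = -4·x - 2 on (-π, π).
Compute the real Fourier coefficients first: a_1 = 0, b_1 = -8.
Then c_1 = (a_1 − i·b_1)/2 = 4·i.

Final answer: 4·i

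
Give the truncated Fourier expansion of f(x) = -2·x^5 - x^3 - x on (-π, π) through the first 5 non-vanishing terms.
(-470 - 4·π^4 + 78·π^2)·sin(x) + (-9·π^2 + 29/2 + 2·π^4)·sin(2·x) + (-4·π^4/3 - 178/81 + 62·π^2/27)·sin(3·x) + (-3·π^2/4 + 25/32 + π^4)·sin(4·x) + (-4·π^4/5 - 286/625 + 6·π^2/25)·sin(5·x)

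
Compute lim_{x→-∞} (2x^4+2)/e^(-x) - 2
The quotient is an ∞/∞ indeterminate form as x → -∞.
Compare growth rates of the dominant terms (exponentials ≫ polynomials ≫ logarithms), or apply L'Hôpital's rule; the quotient → 0.
Adding the constant: 0 - 2 = -2. Limit = -2.

Final answer: -2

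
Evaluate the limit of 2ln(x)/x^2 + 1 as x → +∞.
The quotient is an ∞/∞ indeterminate form as x → +∞.
The polynomial denominator x^2 dominates the logarithmic numerator (any positive power of x ≫ ln(x) as x → ∞), so the quotient → 0.
Adding the constant: 0 + 1 = 1. Limit = 1.

Final answer: 1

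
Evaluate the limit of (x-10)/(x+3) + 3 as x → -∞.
Evaluate the dominant behaviour as x → -∞; each term tends to a finite value or vanishes.
Limit = 4.

Final answer: 4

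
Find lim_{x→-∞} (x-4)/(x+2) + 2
Evaluate the dominant behaviour as x → -∞; each term tends to a finite value or vanishes.
Limit = 3.

Final answer: 3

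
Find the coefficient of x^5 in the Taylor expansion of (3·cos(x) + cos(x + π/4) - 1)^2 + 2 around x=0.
Expand to order 5: (3·cos(x) + cos(x + π/4) - 1)^2 + 2 = x^5·(√(2)/2 + 2)^2·(√(2)·(-3/(2·(√(2)/2 + 2)) - √(2)/(4·(√(2)/2 + 2)))/(6·(√(2)/2 + 2)) - √(2)·(√(2)/(48·(√(2)/2 + 2)) + 1/(8·(√(2)/2 + 2)))/(√(2)/2 + 2) - √(2)/(120·(√(2)/2 + 2))) + x^4·(√(2)/2 + 2)^2·(-1/(6·(√(2)/2 + 2)^2) + √(2)/(24·(√(2)/2 + 2)) + 1/(4·(√(2)/2 + 2)) + (-3/(2·(√(2)/2 + 2)) - √(2)/(4·(√(2)/2 + 2)))^2) + x^3·(√(2)/2 + 2)^2·(√(2)/(6·(√(2)/2 + 2)) - √(2)·(-3/(2·(√(2)/2 + 2)) - √(2)/(4·(√(2)/2 + 2)))/(√(2)/2 + 2)) + x^2·(√(2)/2 + 2)^2·(-3/(√(2)/2 + 2) - √(2)/(2·(√(2)/2 + 2)) + 1/(2·(√(2)/2 + 2)^2)) - √(2)·x·(√(2)/2 + 2) + 2 + (√(2)/2 + 2)^2 + O(x^6).
The coefficient of x^5 is (√(2)/2 + 2)^2·(√(2)·(-3/(2·(√(2)/2 + 2)) - √(2)/(4·(√(2)/2 + 2)))/(6·(√(2)/2 + 2)) - √(2)·(√(2)/(48·(√(2)/2 + 2)) + 1/(8·(√(2)/2 + 2)))/(√(2)/2 + 2) - √(2)/(120·(√(2)/2 + 2))).

Final answer: (√(2)/2 + 2)^2·(√(2)·(-3/(2·(√(2)/2 + 2)) - √(2)/(4·(√(2)/2 + 2)))/(6·(√(2)/2 + 2)) - √(2)·(√(2)/(48·(√(2)/2 + 2)) + 1/(8·(√(2)/2 + 2)))/(√(2)/2 + 2) - √(2)/(120·(√(2)/2 + 2)))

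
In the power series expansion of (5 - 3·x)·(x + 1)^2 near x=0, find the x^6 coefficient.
Expand to order 6: (5 - 3·x)·(x + 1)^2 = -3·x^3 - x^2 + 7·x + 5 + O(x^7).
The coefficient of x^6 is 0.

Final answer: 0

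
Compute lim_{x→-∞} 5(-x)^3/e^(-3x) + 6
The quotient is an ∞/∞ indeterminate form as x → -∞.
Compare growth rates of the dominant terms (exponentials ≫ polynomials ≫ logarithms), or apply L'Hôpital's rule; the quotient → 0.
Adding the constant: 0 + 6 = 6. Limit = 6.

Final answer: 6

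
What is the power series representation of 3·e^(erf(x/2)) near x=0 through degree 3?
x^3·(-1/(4·√(π)) + 1/(2·π^(3/2))) + 3·x^2/(2·π) + 3·x/√(π) + 3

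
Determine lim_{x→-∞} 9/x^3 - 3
Evaluate the dominant behaviour as x → -∞; each term tends to a finite value or vanishes.
Limit = -3.

Final answer: -3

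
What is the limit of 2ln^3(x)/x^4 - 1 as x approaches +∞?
The quotient is an ∞/∞ indeterminate form as x → +∞.
The polynomial denominator x^4 dominates the logarithmic numerator (any positive power of x ≫ ln^3(x) as x → ∞), so the quotient → 0.
Adding the constant: 0 - 1 = -1. Limit = -1.

Final answer: -1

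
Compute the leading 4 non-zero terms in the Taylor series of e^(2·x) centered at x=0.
4·x^3/3 + 2·x^2 + 2·x + 1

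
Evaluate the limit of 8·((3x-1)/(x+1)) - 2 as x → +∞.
Evaluate the dominant behaviour as x → +∞; each term tends to a finite value or vanishes.
Limit = 22.

Final answer: 22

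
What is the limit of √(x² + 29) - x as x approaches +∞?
This is an ∞ − ∞ indeterminate form.
Multiply and divide by the conjugate √(x²+29) + x; the x² terms cancel, leaving 29/(√(x²+29)+x) → 0.
Limit = 0.

Final answer: 0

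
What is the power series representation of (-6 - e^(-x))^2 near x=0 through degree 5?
-11·x^5/30 + 7·x^4/6 - 10·x^3/3 + 8·x^2 - 14·x + 49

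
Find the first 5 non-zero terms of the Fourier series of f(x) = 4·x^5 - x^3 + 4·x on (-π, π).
(-162·π^2 + 8·π^4 + 980)·sin(x) + (-4·π^4 - 71/2 + 21·π^2)·sin(2·x) + (-178·π^2/27 + 572/81 + 8·π^4/3)·sin(3·x) + (-2·π^4 - 25/8 + 3·π^2)·sin(4·x) + (-42·π^2/25 + 1252/625 + 8·π^4/5)·sin(5·x)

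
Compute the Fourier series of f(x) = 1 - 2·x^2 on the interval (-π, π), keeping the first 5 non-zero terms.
8·cos(x) - 2·cos(2·x) + 8·cos(3·x)/9 - cos(4·x)/2 - 2·π^2/3 + 1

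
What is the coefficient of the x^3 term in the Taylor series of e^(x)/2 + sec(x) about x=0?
Expand to order 3: e^(x)/2 + sec(x) = x^3/12 + 3·x^2/4 + x/2 + 3/2 + O(x^4).
The coefficient of x^3 is 1/12.

Final answer: 1/12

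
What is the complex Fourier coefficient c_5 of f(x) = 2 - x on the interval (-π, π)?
Compute the real Fourier coefficients first: a_5 = 0, b_5 = -2/5.
Then c_5 = (a_5 − i·b_5)/2 = i/5.

Final answer: i/5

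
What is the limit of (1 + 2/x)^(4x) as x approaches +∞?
As x → +∞: write (1 + 2/x)^(4x) = ((1 + 2/x)^x)^4 → (e^2)^4 = e^8.
Limit = e^(8).

Final answer: e^(8)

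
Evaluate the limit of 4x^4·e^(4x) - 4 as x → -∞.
The product is a 0·∞ indeterminate form at x → -∞.
Rewrite the product as 4x^4 / e^(-4x) (an ∞/∞ form) and apply L'Hôpital, or use the standard hierarchy e^(4|x|) ≫ |x^4| as x → -∞.
The indeterminate product → 0, so the limit = -4.

Final answer: -4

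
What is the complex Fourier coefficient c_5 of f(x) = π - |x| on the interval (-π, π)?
Compute the real Fourier coefficients first: a_5 = 4/(25·π), b_5 = 0.
Then c_5 = (a_5 − i·b_5)/2 = 2/(25·π).

Final answer: 2/(25·π)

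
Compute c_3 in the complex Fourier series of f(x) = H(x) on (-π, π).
Compute the real Fourier coefficients first: a_3 = 0, b_3 = 2/(3·π).
Then c_3 = (a_3 − i·b_3)/2 = -i/(3·π).

Final answer: -i/(3·π)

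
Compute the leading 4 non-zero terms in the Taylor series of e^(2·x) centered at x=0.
4·x^3/3 + 2·x^2 + 2·x + 1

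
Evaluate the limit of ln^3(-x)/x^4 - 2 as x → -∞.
The quotient is an ∞/∞ indeterminate form as x → -∞.
Compare growth rates of the dominant terms (exponentials ≫ polynomials ≫ logarithms), or apply L'Hôpital's rule; the quotient → 0.
Adding the constant: 0 - 2 = -2. Limit = -2.

Final answer: -2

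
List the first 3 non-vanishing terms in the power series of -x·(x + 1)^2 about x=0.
-x^3 - 2·x^2 - x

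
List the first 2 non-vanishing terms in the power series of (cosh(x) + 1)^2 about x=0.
2·x^2 + 4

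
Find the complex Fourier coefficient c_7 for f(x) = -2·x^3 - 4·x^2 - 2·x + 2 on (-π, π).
Compute the real Fourier coefficients first: a_7 = 16/49, b_7 = -4·π^2/7 - 172/343.
Then c_7 = (a_7 − i·b_7)/2 = 8/49 + 86·i/343 + 2·i·π^2/7.

Final answer: 8/49 + 86·i/343 + 2·i·π^2/7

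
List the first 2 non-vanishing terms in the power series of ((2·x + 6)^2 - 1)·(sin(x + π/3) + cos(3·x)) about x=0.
x·(12·√(3) + 83/2) + 35·√(3)/2 + 35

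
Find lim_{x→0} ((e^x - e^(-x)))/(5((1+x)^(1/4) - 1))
Both numerator and denominator → 0 as x → 0; this is a 0/0 indeterminate form.
Expand each to leading order near x = 0: numerator ~ 2·x, denominator ~ 5·x/4.
The limit of the ratio is 8/5.

Final answer: 8/5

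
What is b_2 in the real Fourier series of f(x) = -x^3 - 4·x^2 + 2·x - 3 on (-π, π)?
b_2 = (1/π) ∫_{-π}^{π} f(x)·sin(2x) dx.
Evaluate the integral (use parity and integration by parts as needed): b_2 = -7/2 + π^2.

Final answer: -7/2 + π^2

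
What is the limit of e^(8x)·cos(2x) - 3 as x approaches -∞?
Evaluate the dominant behaviour as x → -∞; each term tends to a finite value or vanishes.
Limit = -3.

Final answer: -3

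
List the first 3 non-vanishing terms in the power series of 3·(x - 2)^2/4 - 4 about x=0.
3·x^2/4 - 3·x - 1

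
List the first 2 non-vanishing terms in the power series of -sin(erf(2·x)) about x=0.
x^3·(32/(3·π^(3/2)) + 16/(3·√(π))) - 4·x/√(π)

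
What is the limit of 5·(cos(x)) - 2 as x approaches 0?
Direct substitution at x = 0 gives 3.

Final answer: 3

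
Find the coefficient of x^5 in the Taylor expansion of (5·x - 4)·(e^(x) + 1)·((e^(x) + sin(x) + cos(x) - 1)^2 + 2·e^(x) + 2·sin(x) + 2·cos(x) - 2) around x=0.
Expand to order 5: (5·x - 4)·(e^(x) + 1)·((e^(x) + sin(x) + cos(x) - 1)^2 + 2·e^(x) + 2·sin(x) + 2·cos(x) - 2) = 1439·x^5/120 + 26·x^4 + 107·x^3/2 + 25·x^2 - 46·x - 24 + O(x^6).
The coefficient of x^5 is 1439/120.

Final answer: 1439/120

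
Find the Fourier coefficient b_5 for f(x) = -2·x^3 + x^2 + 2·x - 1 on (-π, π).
b_5 = (1/π) ∫_{-π}^{π} f(x)·sin(5x) dx.
Evaluate the integral (use parity and integration by parts as needed): b_5 = 124/125 - 4·π^2/5.

Final answer: 124/125 - 4·π^2/5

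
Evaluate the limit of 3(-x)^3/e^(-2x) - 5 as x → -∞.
The quotient is an ∞/∞ indeterminate form as x → -∞.
Compare growth rates of the dominant terms (exponentials ≫ polynomials ≫ logarithms), or apply L'Hôpital's rule; the quotient → 0.
Adding the constant: 0 - 5 = -5. Limit = -5.

Final answer: -5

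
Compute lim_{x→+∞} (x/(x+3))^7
As x → +∞: x/(x+3) = 1/(1 + 3/x) → 1, and the 7th power of a limit-1 base also → 1.
Limit = 1.

Final answer: 1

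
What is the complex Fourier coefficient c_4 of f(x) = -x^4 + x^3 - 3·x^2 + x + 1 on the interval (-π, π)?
Compute the real Fourier coefficients first: a_4 = -π^2/2 - 9/16, b_4 = -π^2/2 - 5/16.
Then c_4 = (a_4 − i·b_4)/2 = -π^2/4 - 9/32 + 5·i/32 + i·π^2/4.

Final answer: -π^2/4 - 9/32 + 5·i/32 + i·π^2/4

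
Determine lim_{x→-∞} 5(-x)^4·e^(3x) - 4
The product is a 0·∞ indeterminate form at x → -∞.
Rewrite the product as 5(-x)^4 / e^(-3x) (an ∞/∞ form) and apply L'Hôpital, or use the standard hierarchy e^(3|x|) ≫ |(-x)^4| as x → -∞.
The indeterminate product → 0, so the limit = -4.

Final answer: -4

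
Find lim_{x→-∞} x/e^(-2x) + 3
The quotient is an ∞/∞ indeterminate form as x → -∞.
Compare growth rates of the dominant terms (exponentials ≫ polynomials ≫ logarithms), or apply L'Hôpital's rule; the quotient → 0.
Adding the constant: 0 + 3 = 3. Limit = 3.

Final answer: 3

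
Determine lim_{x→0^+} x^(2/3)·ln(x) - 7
The product is a 0·∞ indeterminate form at x → 0⁺.
Rewrite the product as ln(x) / x^(-2/3) and apply L'Hôpital, or use the standard hierarchy x^(-2/3) ≫ |ln x| as x → 0⁺.
The indeterminate product → 0, so the limit = -7.

Final answer: -7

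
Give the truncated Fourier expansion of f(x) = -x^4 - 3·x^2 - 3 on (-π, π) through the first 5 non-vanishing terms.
(-36 + 8·π^2)·cos(x) - 2·π^2·cos(2·x) + (20/27 + 8·π^2/9)·cos(3·x) + (-π^2/2 - 9/16)·cos(4·x) - π^4/5 - π^2 - 3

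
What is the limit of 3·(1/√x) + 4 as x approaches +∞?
Evaluate the dominant behaviour as x → +∞; each term tends to a finite value or vanishes.
Limit = 4.

Final answer: 4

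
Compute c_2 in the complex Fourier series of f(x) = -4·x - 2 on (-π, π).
Compute the real Fourier coefficients first: a_2 = 0, b_2 = 4.
Then c_2 = (a_2 − i·b_2)/2 = -2·i.

Final answer: -2·i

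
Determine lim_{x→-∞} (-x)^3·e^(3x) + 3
The product is a 0·∞ indeterminate form at x → -∞.
Rewrite the product as (-x)^3 / e^(-3x) (an ∞/∞ form) and apply L'Hôpital, or use the standard hierarchy e^(3|x|) ≫ |(-x)^3| as x → -∞.
The indeterminate product → 0, so the limit = 3.

Final answer: 3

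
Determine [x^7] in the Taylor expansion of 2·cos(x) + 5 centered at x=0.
Expand to order 7: 2·cos(x) + 5 = -x^6/360 + x^4/12 - x^2 + 7 + O(x^8).
The coefficient of x^7 is 0.

Final answer: 0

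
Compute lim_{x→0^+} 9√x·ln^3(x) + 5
The product is a 0·∞ indeterminate form at x → 0⁺.
Rewrite the product as 9·ln^3(x) / x^(-1/2) and apply L'Hôpital, or use the standard hierarchy x^(-1/2) ≫ |ln x|^3 as x → 0⁺.
The indeterminate product → 0, so the limit = 5.

Final answer: 5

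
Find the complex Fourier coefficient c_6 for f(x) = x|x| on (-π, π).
Compute the real Fourier coefficients first: a_6 = 0, b_6 = -π/3.
Then c_6 = (a_6 − i·b_6)/2 = i·π/6.

Final answer: i·π/6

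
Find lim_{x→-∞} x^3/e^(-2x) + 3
The quotient is an ∞/∞ indeterminate form as x → -∞.
Compare growth rates of the dominant terms (exponentials ≫ polynomials ≫ logarithms), or apply L'Hôpital's rule; the quotient → 0.
Adding the constant: 0 + 3 = 3. Limit = 3.

Final answer: 3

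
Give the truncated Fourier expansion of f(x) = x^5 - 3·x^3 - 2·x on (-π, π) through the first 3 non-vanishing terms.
(-46·π^2 + 2·π^4 + 272)·sin(x) + (-π^4 - 10 + 8·π^2)·sin(2·x) + (-94·π^2/27 + 80/81 + 2·π^4/3)·sin(3·x)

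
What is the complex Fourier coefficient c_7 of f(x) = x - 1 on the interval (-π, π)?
Compute the real Fourier coefficients first: a_7 = 0, b_7 = 2/7.
Then c_7 = (a_7 − i·b_7)/2 = -i/7.

Final answer: -i/7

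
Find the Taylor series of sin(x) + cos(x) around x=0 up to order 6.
-x^6/720 + x^5/120 + x^4/24 - x^3/6 - x^2/2 + x + 1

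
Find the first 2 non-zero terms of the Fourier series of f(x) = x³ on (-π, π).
(-12 + 2·π^2)·sin(x) + (3/2 - π^2)·sin(2·x)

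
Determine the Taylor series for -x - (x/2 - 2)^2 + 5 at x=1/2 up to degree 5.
23/16 + 3·(x - 1/2)/4 - (x - 1/2)^2/4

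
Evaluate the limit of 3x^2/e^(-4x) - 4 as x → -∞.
The quotient is an ∞/∞ indeterminate form as x → -∞.
Compare growth rates of the dominant terms (exponentials ≫ polynomials ≫ logarithms), or apply L'Hôpital's rule; the quotient → 0.
Adding the constant: 0 - 4 = -4. Limit = -4.

Final answer: -4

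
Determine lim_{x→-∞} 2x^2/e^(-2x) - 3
The quotient is an ∞/∞ indeterminate form as x → -∞.
Compare growth rates of the dominant terms (exponentials ≫ polynomials ≫ logarithms), or apply L'Hôpital's rule; the quotient → 0.
Adding the constant: 0 - 3 = -3. Limit = -3.

Final answer: -3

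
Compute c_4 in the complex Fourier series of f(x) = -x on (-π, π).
Compute the real Fourier coefficients first: a_4 = 0, b_4 = 1/2.
Then c_4 = (a_4 − i·b_4)/2 = -i/4.

Final answer: -i/4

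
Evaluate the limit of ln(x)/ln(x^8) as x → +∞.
This is an ∞/∞ indeterminate form as x → +∞.
Write ln(x^8) = 8·ln(x), reducing the quotient to 1/8.
Limit = 1/8.

Final answer: 1/8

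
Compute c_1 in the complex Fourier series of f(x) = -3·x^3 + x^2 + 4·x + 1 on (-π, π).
Compute the real Fourier coefficients first: a_1 = -4, b_1 = 44 - 6·π^2.
Then c_1 = (a_1 − i·b_1)/2 = -2 - 22·i + 3·i·π^2.

Final answer: -2 - 22·i + 3·i·π^2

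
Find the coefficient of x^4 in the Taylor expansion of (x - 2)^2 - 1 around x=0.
Expand to order 4: (x - 2)^2 - 1 = x^2 - 4·x + 3 + O(x^5).
The coefficient of x^4 is 0.

Final answer: 0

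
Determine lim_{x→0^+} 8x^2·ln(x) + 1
The product is a 0·∞ indeterminate form at x → 0⁺.
Rewrite the product as 8·ln(x) / x^(-2) and apply L'Hôpital, or use the standard hierarchy x^(-2) ≫ |ln x| as x → 0⁺.
The indeterminate product → 0, so the limit = 1.

Final answer: 1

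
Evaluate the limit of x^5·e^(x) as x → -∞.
This is a 0·∞ indeterminate form at x → -∞.
Rewrite the product as x^5 / e^(-x) (an ∞/∞ form) and apply L'Hôpital, or use the standard hierarchy e^(|x|) ≫ |x^5| as x → -∞.
The indeterminate product → 0, so the limit = 0.

Final answer: 0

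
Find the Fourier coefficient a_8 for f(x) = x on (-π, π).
a_8 = (1/π) ∫_{-π}^{π} f(x)·cos(8x) dx.
Evaluate the integral (use parity and integration by parts as needed): a_8 = 0.

Final answer: 0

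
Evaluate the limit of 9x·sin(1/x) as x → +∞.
As x → +∞: let u = 1/x → 0⁺; then 9·x·sin(1/x) = 9·1·sin(u)/u → 9·1·1 = 9.
Limit = 9.

Final answer: 9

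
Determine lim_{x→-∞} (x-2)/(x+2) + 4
Evaluate the dominant behaviour as x → -∞; each term tends to a finite value or vanishes.
Limit = 5.

Final answer: 5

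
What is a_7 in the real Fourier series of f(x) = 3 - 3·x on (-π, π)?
a_7 = (1/π) ∫_{-π}^{π} f(x)·cos(7x) dx.
Evaluate the integral (use parity and integration by parts as needed): a_7 = 0.

Final answer: 0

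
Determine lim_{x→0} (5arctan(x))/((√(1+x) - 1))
Both numerator and denominator → 0 as x → 0; this is a 0/0 indeterminate form.
Expand each to leading order near x = 0: numerator ~ 5·x, denominator ~ x/2.
The limit of the ratio is 10.

Final answer: 10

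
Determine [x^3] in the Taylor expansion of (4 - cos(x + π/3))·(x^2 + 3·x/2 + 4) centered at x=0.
Expand to order 3: (4 - cos(x + π/3))·(x^2 + 3·x/2 + 4) = x^3·(√(3)/6 + 3/8) + x^2·(3·√(3)/4 + 9/2) + x·(2·√(3) + 21/4) + 14 + O(x^4).
The coefficient of x^3 is √(3)/6 + 3/8.

Final answer: √(3)/6 + 3/8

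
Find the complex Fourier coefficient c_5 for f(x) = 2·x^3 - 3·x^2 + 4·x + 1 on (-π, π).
Compute the real Fourier coefficients first: a_5 = 12/25, b_5 = 176/125 + 4·π^2/5.
Then c_5 = (a_5 − i·b_5)/2 = 6/25 - 2·i·π^2/5 - 88·i/125.

Final answer: 6/25 - 2·i·π^2/5 - 88·i/125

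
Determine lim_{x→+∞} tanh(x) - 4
Evaluate the dominant behaviour as x → +∞; each term tends to a finite value or vanishes.
Limit = -3.

Final answer: -3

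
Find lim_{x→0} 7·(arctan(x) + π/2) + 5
Direct substitution at x = 0 gives 5 + 7·π/2.

Final answer: 5 + 7·π/2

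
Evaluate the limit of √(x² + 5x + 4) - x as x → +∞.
This is an ∞ − ∞ indeterminate form.
Multiply and divide by the conjugate √(x²+5x + 4) + x; the x² terms cancel, leaving (5x + 4)/(√(x²+5x + 4)+x) → 5/2.
Limit = 5/2.

Final answer: 5/2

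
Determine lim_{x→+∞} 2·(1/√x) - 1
Evaluate the dominant behaviour as x → +∞; each term tends to a finite value or vanishes.
Limit = -1.

Final answer: -1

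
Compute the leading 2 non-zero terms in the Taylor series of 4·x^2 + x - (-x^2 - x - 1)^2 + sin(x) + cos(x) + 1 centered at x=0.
x^2/2 + 1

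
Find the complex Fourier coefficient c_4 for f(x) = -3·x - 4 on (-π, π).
Compute the real Fourier coefficients first: a_4 = 0, b_4 = 3/2.
Then c_4 = (a_4 − i·b_4)/2 = -3·i/4.

Final answer: -3·i/4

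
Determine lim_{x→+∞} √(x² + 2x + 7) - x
As x → +∞: multiply by the conjugate to get (2x+7)/(√(x²+2x+7)+x); the denominator ~ 2x, so the limit is 2/2 = 1.
Limit = 1.

Final answer: 1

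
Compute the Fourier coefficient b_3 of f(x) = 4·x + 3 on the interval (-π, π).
b_3 = (1/π) ∫_{-π}^{π} f(x)·sin(3x) dx.
Evaluate the integral (use parity and integration by parts as needed): b_3 = 8/3.

Final answer: 8/3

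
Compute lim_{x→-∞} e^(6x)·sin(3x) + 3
Evaluate the dominant behaviour as x → -∞; each term tends to a finite value or vanishes.
Limit = 3.

Final answer: 3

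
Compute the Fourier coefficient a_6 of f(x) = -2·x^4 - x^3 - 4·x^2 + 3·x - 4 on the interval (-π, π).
a_6 = (1/π) ∫_{-π}^{π} f(x)·cos(6x) dx.
Evaluate the integral (use parity and integration by parts as needed): a_6 = -4·π^2/9 - 10/27.

Final answer: -4·π^2/9 - 10/27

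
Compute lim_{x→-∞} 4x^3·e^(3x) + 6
The product is a 0·∞ indeterminate form at x → -∞.
Rewrite the product as 4x^3 / e^(-3x) (an ∞/∞ form) and apply L'Hôpital, or use the standard hierarchy e^(3|x|) ≫ |x^3| as x → -∞.
The indeterminate product → 0, so the limit = 6.

Final answer: 6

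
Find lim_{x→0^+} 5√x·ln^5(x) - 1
The product is a 0·∞ indeterminate form at x → 0⁺.
Rewrite the product as 5·ln^5(x) / x^(-1/2) and apply L'Hôpital, or use the standard hierarchy x^(-1/2) ≫ |ln x|^5 as x → 0⁺.
The indeterminate product → 0, so the limit = -1.

Final answer: -1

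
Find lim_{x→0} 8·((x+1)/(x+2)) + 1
Direct substitution at x = 0 gives 5.

Final answer: 5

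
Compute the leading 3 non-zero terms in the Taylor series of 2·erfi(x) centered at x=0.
2·x^5/(5·√(π)) + 4·x^3/(3·√(π)) + 4·x/√(π)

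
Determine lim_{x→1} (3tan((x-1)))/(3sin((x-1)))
Both numerator and denominator → 0 as x → 1; this is a 0/0 indeterminate form.
Expand each to leading order near x = 1: numerator ~ 3·(x - 1), denominator ~ 3·(x - 1).
The limit of the ratio is 1.

Final answer: 1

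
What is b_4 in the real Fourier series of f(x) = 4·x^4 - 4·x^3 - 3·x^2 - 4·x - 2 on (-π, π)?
b_4 = (1/π) ∫_{-π}^{π} f(x)·sin(4x) dx.
Evaluate the integral (use parity and integration by parts as needed): b_4 = 5/4 + 2·π^2.

Final answer: 5/4 + 2·π^2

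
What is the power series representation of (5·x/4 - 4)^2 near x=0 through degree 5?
25·x^2/16 - 10·x + 16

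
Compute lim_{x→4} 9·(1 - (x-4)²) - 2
Direct substitution at x = 4 gives 7.

Final answer: 7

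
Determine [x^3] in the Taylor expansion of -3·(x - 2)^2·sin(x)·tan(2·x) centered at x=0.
Expand to order 3: -3·(x - 2)^2·sin(x)·tan(2·x) = 24·x^3 - 24·x^2 + O(x^4).
The coefficient of x^3 is 24.

Final answer: 24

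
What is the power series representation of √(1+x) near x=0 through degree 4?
-5·x^4/128 + x^3/16 - x^2/8 + x/2 + 1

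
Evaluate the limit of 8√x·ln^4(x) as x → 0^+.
This is a 0·∞ indeterminate form at x → 0⁺.
Rewrite the product as 8·ln^4(x) / x^(-1/2) and apply L'Hôpital, or use the standard hierarchy x^(-1/2) ≫ |ln x|^4 as x → 0⁺.
The indeterminate product → 0, so the limit = 0.

Final answer: 0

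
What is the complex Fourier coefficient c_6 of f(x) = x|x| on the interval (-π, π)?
Compute the real Fourier coefficients first: a_6 = 0, b_6 = -π/3.
Then c_6 = (a_6 − i·b_6)/2 = i·π/6.

Final answer: i·π/6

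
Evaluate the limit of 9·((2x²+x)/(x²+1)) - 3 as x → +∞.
Evaluate the dominant behaviour as x → +∞; each term tends to a finite value or vanishes.
Limit = 15.

Final answer: 15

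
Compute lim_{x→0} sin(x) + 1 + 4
Direct substitution at x = 0 gives 5.

Final answer: 5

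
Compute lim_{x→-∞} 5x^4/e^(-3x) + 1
The quotient is an ∞/∞ indeterminate form as x → -∞.
Compare growth rates of the dominant terms (exponentials ≫ polynomials ≫ logarithms), or apply L'Hôpital's rule; the quotient → 0.
Adding the constant: 0 + 1 = 1. Limit = 1.

Final answer: 1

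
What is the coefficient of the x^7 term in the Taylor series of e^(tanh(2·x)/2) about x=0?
Expand to order 7: e^(tanh(2·x)/2) = -7831·x^7/5040 + 2017·x^6/720 + 59·x^5/40 - 31·x^4/24 - 7·x^3/6 + x^2/2 + x + 1 + O(x^8).
The coefficient of x^7 is -7831/5040.

Final answer: -7831/5040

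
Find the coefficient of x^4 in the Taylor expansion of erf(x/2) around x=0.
Expand to order 4: erf(x/2) = -x^3/(12·√(π)) + x/√(π) + O(x^5).
The coefficient of x^4 is 0.

Final answer: 0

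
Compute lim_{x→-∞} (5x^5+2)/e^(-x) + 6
The quotient is an ∞/∞ indeterminate form as x → -∞.
Compare growth rates of the dominant terms (exponentials ≫ polynomials ≫ logarithms), or apply L'Hôpital's rule; the quotient → 0.
Adding the constant: 0 + 6 = 6. Limit = 6.

Final answer: 6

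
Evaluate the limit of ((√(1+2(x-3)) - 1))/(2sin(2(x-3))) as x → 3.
Both numerator and denominator → 0 as x → 3; this is a 0/0 indeterminate form.
Expand each to leading order near x = 3: numerator ~ (x - 3), denominator ~ 4·(x - 3).
The limit of the ratio is 1/4.

Final answer: 1/4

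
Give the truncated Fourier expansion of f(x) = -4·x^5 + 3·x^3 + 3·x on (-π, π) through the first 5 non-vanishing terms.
(-990 - 8·π^4 + 166·π^2)·sin(x) + (-23·π^2 + 63/2 + 4·π^4)·sin(2·x) + (-8·π^4/3 - 266/81 + 214·π^2/27)·sin(3·x) + (-4·π^2 + 2·π^4)·sin(4·x) + (-8·π^4/5 + 378/625 + 62·π^2/25)·sin(5·x)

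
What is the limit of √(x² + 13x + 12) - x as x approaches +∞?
This is an ∞ − ∞ indeterminate form.
Multiply and divide by the conjugate √(x²+13x + 12) + x; the x² terms cancel, leaving (13x + 12)/(√(x²+13x + 12)+x) → 13/2.
Limit = 13/2.

Final answer: 13/2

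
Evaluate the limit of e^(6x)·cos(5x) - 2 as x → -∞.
Evaluate the dominant behaviour as x → -∞; each term tends to a finite value or vanishes.
Limit = -2.

Final answer: -2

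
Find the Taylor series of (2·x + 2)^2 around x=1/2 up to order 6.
9 + 12·(x - 1/2) + 4·(x - 1/2)^2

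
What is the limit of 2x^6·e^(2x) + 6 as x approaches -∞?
The product is a 0·∞ indeterminate form at x → -∞.
Rewrite the product as 2x^6 / e^(-2x) (an ∞/∞ form) and apply L'Hôpital, or use the standard hierarchy e^(2|x|) ≫ |x^6| as x → -∞.
The indeterminate product → 0, so the limit = 6.

Final answer: 6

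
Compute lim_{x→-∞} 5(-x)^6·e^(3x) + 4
The product is a 0·∞ indeterminate form at x → -∞.
Rewrite the product as 5(-x)^6 / e^(-3x) (an ∞/∞ form) and apply L'Hôpital, or use the standard hierarchy e^(3|x|) ≫ |(-x)^6| as x → -∞.
The indeterminate product → 0, so the limit = 4.

Final answer: 4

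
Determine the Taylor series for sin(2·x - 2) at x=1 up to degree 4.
2·(x - 1) - 4·(x - 1)^3/3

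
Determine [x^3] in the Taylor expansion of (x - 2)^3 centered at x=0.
Expand to order 3: (x - 2)^3 = x^3 - 6·x^2 + 12·x - 8 + O(x^4).
The coefficient of x^3 is 1.

Final answer: 1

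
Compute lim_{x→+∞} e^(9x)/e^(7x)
This is an ∞/∞ indeterminate form as x → +∞.
Rewrite e^(9x)/e^(7x) = e^((9−7)x) = e^(2x); the exponent coefficient is 2 > 0 so e^(2x) → ∞.
Limit = ∞.

Final answer: ∞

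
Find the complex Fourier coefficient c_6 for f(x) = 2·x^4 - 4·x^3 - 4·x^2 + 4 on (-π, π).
Compute the real Fourier coefficients first: a_6 = -14/27 + 4·π^2/9, b_6 = -2/9 + 4·π^2/3.
Then c_6 = (a_6 − i·b_6)/2 = -7/27 + 2·π^2/9 - 2·i·π^2/3 + i/9.

Final answer: -7/27 + 2·π^2/9 - 2·i·π^2/3 + i/9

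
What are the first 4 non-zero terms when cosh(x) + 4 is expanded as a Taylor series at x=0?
x^6/720 + x^4/24 + x^2/2 + 5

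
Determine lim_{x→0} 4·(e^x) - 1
Direct substitution at x = 0 gives 3.

Final answer: 3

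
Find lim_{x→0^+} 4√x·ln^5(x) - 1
The product is a 0·∞ indeterminate form at x → 0⁺.
Rewrite the product as 4·ln^5(x) / x^(-1/2) and apply L'Hôpital, or use the standard hierarchy x^(-1/2) ≫ |ln x|^5 as x → 0⁺.
The indeterminate product → 0, so the limit = -1.

Final answer: -1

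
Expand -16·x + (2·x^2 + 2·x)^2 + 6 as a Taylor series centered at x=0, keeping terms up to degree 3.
8·x^3 + 4·x^2 - 16·x + 6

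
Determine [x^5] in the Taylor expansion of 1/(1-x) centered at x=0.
Expand to order 5: 1/(1-x) = x^5 + x^4 + x^3 + x^2 + x + 1 + O(x^6).
The coefficient of x^5 is 1.

Final answer: 1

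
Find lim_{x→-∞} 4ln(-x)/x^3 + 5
The quotient is an ∞/∞ indeterminate form as x → -∞.
Compare growth rates of the dominant terms (exponentials ≫ polynomials ≫ logarithms), or apply L'Hôpital's rule; the quotient → 0.
Adding the constant: 0 + 5 = 5. Limit = 5.

Final answer: 5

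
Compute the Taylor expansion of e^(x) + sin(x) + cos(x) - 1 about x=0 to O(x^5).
x^4/12 + 2·x + 1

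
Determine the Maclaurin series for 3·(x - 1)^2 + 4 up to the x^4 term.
3·x^2 - 6·x + 7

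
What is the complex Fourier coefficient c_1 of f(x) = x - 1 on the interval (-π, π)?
Compute the real Fourier coefficients first: a_1 = 0, b_1 = 2.
Then c_1 = (a_1 − i·b_1)/2 = -i.

Final answer: -i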